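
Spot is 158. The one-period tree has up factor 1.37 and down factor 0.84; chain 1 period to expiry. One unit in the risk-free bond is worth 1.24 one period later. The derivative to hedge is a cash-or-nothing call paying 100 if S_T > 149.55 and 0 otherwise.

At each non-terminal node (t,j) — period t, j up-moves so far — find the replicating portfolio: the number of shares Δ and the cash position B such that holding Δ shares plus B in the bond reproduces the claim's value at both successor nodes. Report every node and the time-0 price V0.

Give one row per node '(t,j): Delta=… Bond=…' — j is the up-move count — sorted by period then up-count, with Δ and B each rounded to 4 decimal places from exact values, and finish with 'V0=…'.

(0,0): Delta=1.1942 Bond=-127.8150
V0=60.8643

No-arbitrage ⇒ martingale measure with p* = (R−d)/(u−d) = 0.7547.
Payoff layer (t=1): V(1,0)=0.0000, V(1,1)=100.0000
Node (0,0) S=158.0000: V=(p*·100.0000+(1−p*)·0.0000)/1.24=60.8643; Δ=(100.0000−0.0000)/(216.4600−132.7200)=1.1942; B=V−Δ·S=-127.8150
Self-financing check: at every node Δ·S+B equals the discounted successor values.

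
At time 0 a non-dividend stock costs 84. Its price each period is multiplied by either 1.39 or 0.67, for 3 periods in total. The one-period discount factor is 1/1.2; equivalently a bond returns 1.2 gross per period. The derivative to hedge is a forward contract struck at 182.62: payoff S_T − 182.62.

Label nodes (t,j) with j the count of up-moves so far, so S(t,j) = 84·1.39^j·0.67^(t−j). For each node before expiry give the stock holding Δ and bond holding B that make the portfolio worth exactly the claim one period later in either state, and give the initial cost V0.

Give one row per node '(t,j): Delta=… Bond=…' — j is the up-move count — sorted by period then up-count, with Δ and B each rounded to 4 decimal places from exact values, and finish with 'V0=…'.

(0,0): Delta=1.0000 Bond=-105.6829
(1,0): Delta=1.0000 Bond=-126.8194
(1,1): Delta=1.0000 Bond=-126.8194
(2,0): Delta=1.0000 Bond=-152.1833
(2,1): Delta=1.0000 Bond=-152.1833
(2,2): Delta=1.0000 Bond=-152.1833
V0=-21.6829

Since d<R<u, set p* = (R−d)/(u−d) = 0.7361; price each node as the discounted p*-expectation of its children.
At expiry t=3: V(3,0)=-157.3559, V(3,1)=-130.2064, V(3,2)=-73.8814, V(3,3)=42.9720
(2,0): S=37.7076. Δ = (V_up−V_dn)/(S_up−S_dn) = (-130.2064−-157.3559)/(52.4136−25.2641) = 1.0000. V = [p*·-130.2064 + (1−p*)·-157.3559]/1.2 = -114.4757. B = V − Δ·S = -152.1833.
(2,1): S=78.2292. Δ = (V_up−V_dn)/(S_up−S_dn) = (-73.8814−-130.2064)/(108.7386−52.4136) = 1.0000. V = [p*·-73.8814 + (1−p*)·-130.2064]/1.2 = -73.9541. B = V − Δ·S = -152.1833.
(2,2): S=162.2964. Δ = (V_up−V_dn)/(S_up−S_dn) = (42.9720−-73.8814)/(225.5920−108.7386) = 1.0000. V = [p*·42.9720 + (1−p*)·-73.8814]/1.2 = 10.1131. B = V − Δ·S = -152.1833.
(1,0): S=56.2800. Δ = (V_up−V_dn)/(S_up−S_dn) = (-73.9541−-114.4757)/(78.2292−37.7076) = 1.0000. V = [p*·-73.9541 + (1−p*)·-114.4757]/1.2 = -70.5394. B = V − Δ·S = -126.8194.
(1,1): S=116.7600. Δ = (V_up−V_dn)/(S_up−S_dn) = (10.1131−-73.9541)/(162.2964−78.2292) = 1.0000. V = [p*·10.1131 + (1−p*)·-73.9541]/1.2 = -10.0594. B = V − Δ·S = -126.8194.
(0,0): S=84.0000. Δ = (V_up−V_dn)/(S_up−S_dn) = (-10.0594−-70.5394)/(116.7600−56.2800) = 1.0000. V = [p*·-10.0594 + (1−p*)·-70.5394]/1.2 = -21.6829. B = V − Δ·S = -105.6829.
Check: Δ(0,0)·S0 + B(0,0) = -21.6829 = V0.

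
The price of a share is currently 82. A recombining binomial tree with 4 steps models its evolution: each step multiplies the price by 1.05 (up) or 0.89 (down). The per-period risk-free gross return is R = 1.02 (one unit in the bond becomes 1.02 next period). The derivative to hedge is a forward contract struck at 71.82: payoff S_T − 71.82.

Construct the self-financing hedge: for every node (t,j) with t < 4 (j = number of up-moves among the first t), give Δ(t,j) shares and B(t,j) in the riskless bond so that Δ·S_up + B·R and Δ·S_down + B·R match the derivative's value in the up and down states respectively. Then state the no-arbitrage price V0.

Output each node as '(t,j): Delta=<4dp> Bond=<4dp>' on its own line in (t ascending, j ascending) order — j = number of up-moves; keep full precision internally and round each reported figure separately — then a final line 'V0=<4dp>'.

Since d<R<u, set p* = (R−d)/(u−d) = 0.8125; price each node as the discounted p*-expectation of its children.
At expiry t=4: V(4,0)=-20.3714, V(4,1)=-11.1222, V(4,2)=-0.2102, V(4,3)=12.6635, V(4,4)=27.8515
Node (3,0) S=57.8075: V=(p*·-11.1222+(1−p*)·-20.3714)/1.02=-12.6043; Δ=(-11.1222−-20.3714)/(60.6978−51.4486)=1.0000; B=V−Δ·S=-70.4118
Node (3,1) S=68.1998: V=(p*·-0.2102+(1−p*)·-11.1222)/1.02=-2.2120; Δ=(-0.2102−-11.1222)/(71.6098−60.6978)=1.0000; B=V−Δ·S=-70.4118
Node (3,2) S=80.4605: V=(p*·12.6635+(1−p*)·-0.2102)/1.02=10.0487; Δ=(12.6635−-0.2102)/(84.4835−71.6098)=1.0000; B=V−Δ·S=-70.4118
Node (3,3) S=94.9253: V=(p*·27.8515+(1−p*)·12.6635)/1.02=24.5135; Δ=(27.8515−12.6635)/(99.6715−84.4835)=1.0000; B=V−Δ·S=-70.4118
Node (2,0) S=64.9522: V=(p*·-2.2120+(1−p*)·-12.6043)/1.02=-4.0789; Δ=(-2.2120−-12.6043)/(68.1998−57.8075)=1.0000; B=V−Δ·S=-69.0311
Node (2,1) S=76.6290: V=(p*·10.0487+(1−p*)·-2.2120)/1.02=7.5979; Δ=(10.0487−-2.2120)/(80.4605−68.1998)=1.0000; B=V−Δ·S=-69.0311
Node (2,2) S=90.4050: V=(p*·24.5135+(1−p*)·10.0487)/1.02=21.3739; Δ=(24.5135−10.0487)/(94.9253−80.4605)=1.0000; B=V−Δ·S=-69.0311
Node (1,0) S=72.9800: V=(p*·7.5979+(1−p*)·-4.0789)/1.02=5.3024; Δ=(7.5979−-4.0789)/(76.6290−64.9522)=1.0000; B=V−Δ·S=-67.6776
Node (1,1) S=86.1000: V=(p*·21.3739+(1−p*)·7.5979)/1.02=18.4224; Δ=(21.3739−7.5979)/(90.4050−76.6290)=1.0000; B=V−Δ·S=-67.6776
Node (0,0) S=82.0000: V=(p*·18.4224+(1−p*)·5.3024)/1.02=15.6494; Δ=(18.4224−5.3024)/(86.1000−72.9800)=1.0000; B=V−Δ·S=-66.3506
The time-0 hedge costs 15.6494, which is the no-arbitrage price.

(0,0): Delta=1.0000 Bond=-66.3506
(1,0): Delta=1.0000 Bond=-67.6776
(1,1): Delta=1.0000 Bond=-67.6776
(2,0): Delta=1.0000 Bond=-69.0311
(2,1): Delta=1.0000 Bond=-69.0311
(2,2): Delta=1.0000 Bond=-69.0311
(3,0): Delta=1.0000 Bond=-70.4118
(3,1): Delta=1.0000 Bond=-70.4118
(3,2): Delta=1.0000 Bond=-70.4118
(3,3): Delta=1.0000 Bond=-70.4118
V0=15.6494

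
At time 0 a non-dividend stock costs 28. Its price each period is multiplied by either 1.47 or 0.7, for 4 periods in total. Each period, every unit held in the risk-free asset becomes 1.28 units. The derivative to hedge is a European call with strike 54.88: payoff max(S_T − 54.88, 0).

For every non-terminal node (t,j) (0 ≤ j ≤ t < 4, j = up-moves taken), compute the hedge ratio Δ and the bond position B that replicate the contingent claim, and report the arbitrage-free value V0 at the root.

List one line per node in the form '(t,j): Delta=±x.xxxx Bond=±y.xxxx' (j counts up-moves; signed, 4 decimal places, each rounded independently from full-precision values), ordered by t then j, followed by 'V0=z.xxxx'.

Since d<R<u, set p* = (R−d)/(u−d) = 0.7532; price each node as the discounted p*-expectation of its children.
Terminal payoffs: V(4,0)=0.0000, V(4,1)=0.0000, V(4,2)=0.0000, V(4,3)=7.3799, V(4,4)=75.8657
  t=3,j=0: stock 9.6040 → up 14.1179 (V=0.0000), down 6.7228 (V=0.0000). Price 0.0000; hedge Δ=0.0000, bond B=0.0000.
  t=3,j=1: stock 20.1684 → up 29.6475 (V=0.0000), down 14.1179 (V=0.0000). Price 0.0000; hedge Δ=0.0000, bond B=0.0000.
  t=3,j=2: stock 42.3536 → up 62.2599 (V=7.3799), down 29.6475 (V=0.0000). Price 4.3429; hedge Δ=0.2263, bond B=-5.2414.
  t=3,j=3: stock 88.9426 → up 130.7457 (V=75.8657), down 62.2599 (V=7.3799). Price 46.0676; hedge Δ=1.0000, bond B=-42.8750.
  t=2,j=0: stock 13.7200 → up 20.1684 (V=0.0000), down 9.6040 (V=0.0000). Price 0.0000; hedge Δ=0.0000, bond B=0.0000.
  t=2,j=1: stock 28.8120 → up 42.3536 (V=4.3429), down 20.1684 (V=0.0000). Price 2.5557; hedge Δ=0.1958, bond B=-3.0844.
  t=2,j=2: stock 60.5052 → up 88.9426 (V=46.0676), down 42.3536 (V=4.3429). Price 27.9468; hedge Δ=0.8956, bond B=-26.2412.
  t=1,j=0: stock 19.6000 → up 28.8120 (V=2.5557), down 13.7200 (V=0.0000). Price 1.5039; hedge Δ=0.1693, bond B=-1.8151.
  t=1,j=1: stock 41.1600 → up 60.5052 (V=27.9468), down 28.8120 (V=2.5557). Price 16.9386; hedge Δ=0.8012, bond B=-16.0369.
  t=0,j=0: stock 28.0000 → up 41.1600 (V=16.9386), down 19.6000 (V=1.5039). Price 10.2579; hedge Δ=0.7159, bond B=-9.7872.
Check: Δ(0,0)·S0 + B(0,0) = 10.2579 = V0.

(0,0): Delta=0.7159 Bond=-9.7872
(1,0): Delta=0.1693 Bond=-1.8151
(1,1): Delta=0.8012 Bond=-16.0369
(2,0): Delta=0.0000 Bond=0.0000
(2,1): Delta=0.1958 Bond=-3.0844
(2,2): Delta=0.8956 Bond=-26.2412
(3,0): Delta=0.0000 Bond=0.0000
(3,1): Delta=0.0000 Bond=0.0000
(3,2): Delta=0.2263 Bond=-5.2414
(3,3): Delta=1.0000 Bond=-42.8750
V0=10.2579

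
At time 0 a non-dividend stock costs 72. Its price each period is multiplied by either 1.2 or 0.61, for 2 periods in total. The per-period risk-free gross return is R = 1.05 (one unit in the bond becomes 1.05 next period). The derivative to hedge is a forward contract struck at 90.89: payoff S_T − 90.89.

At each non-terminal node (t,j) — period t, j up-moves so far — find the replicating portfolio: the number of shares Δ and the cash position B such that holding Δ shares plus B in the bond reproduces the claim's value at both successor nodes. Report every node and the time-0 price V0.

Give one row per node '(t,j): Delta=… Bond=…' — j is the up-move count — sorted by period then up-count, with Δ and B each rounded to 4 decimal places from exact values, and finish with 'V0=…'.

Since d<R<u, set p* = (R−d)/(u−d) = 0.7458; price each node as the discounted p*-expectation of its children.
Terminal payoffs: V(2,0)=-64.0988, V(2,1)=-38.1860, V(2,2)=12.7900
(1,0): S=43.9200. Δ = (V_up−V_dn)/(S_up−S_dn) = (-38.1860−-64.0988)/(52.7040−26.7912) = 1.0000. V = [p*·-38.1860 + (1−p*)·-64.0988]/1.05 = -42.6419. B = V − Δ·S = -86.5619.
(1,1): S=86.4000. Δ = (V_up−V_dn)/(S_up−S_dn) = (12.7900−-38.1860)/(103.6800−52.7040) = 1.0000. V = [p*·12.7900 + (1−p*)·-38.1860]/1.05 = -0.1619. B = V − Δ·S = -86.5619.
(0,0): S=72.0000. Δ = (V_up−V_dn)/(S_up−S_dn) = (-0.1619−-42.6419)/(86.4000−43.9200) = 1.0000. V = [p*·-0.1619 + (1−p*)·-42.6419]/1.05 = -10.4399. B = V − Δ·S = -82.4399.
Check: Δ(0,0)·S0 + B(0,0) = -10.4399 = V0.

(0,0): Delta=1.0000 Bond=-82.4399
(1,0): Delta=1.0000 Bond=-86.5619
(1,1): Delta=1.0000 Bond=-86.5619
V0=-10.4399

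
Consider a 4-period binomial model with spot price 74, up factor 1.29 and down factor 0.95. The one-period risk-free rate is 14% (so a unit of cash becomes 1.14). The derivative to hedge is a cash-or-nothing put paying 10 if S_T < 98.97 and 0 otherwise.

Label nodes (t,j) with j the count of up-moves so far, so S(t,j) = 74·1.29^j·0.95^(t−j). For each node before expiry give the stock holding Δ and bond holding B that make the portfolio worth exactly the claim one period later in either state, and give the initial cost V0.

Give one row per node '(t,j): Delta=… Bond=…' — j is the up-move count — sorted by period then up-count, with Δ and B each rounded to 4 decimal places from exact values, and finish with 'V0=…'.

Since d<R<u, set p* = (R−d)/(u−d) = 0.5588; price each node as the discounted p*-expectation of its children.
Terminal payoffs: V(4,0)=10.0000, V(4,1)=10.0000, V(4,2)=0.0000, V(4,3)=0.0000, V(4,4)=0.0000
(3,0): S=63.4457. Δ = (V_up−V_dn)/(S_up−S_dn) = (10.0000−10.0000)/(81.8450−60.2735) = 0.0000. V = [p*·10.0000 + (1−p*)·10.0000]/1.14 = 8.7719. B = V − Δ·S = 8.7719.
(3,1): S=86.1527. Δ = (V_up−V_dn)/(S_up−S_dn) = (0.0000−10.0000)/(111.1369−81.8450) = -0.3414. V = [p*·0.0000 + (1−p*)·10.0000]/1.14 = 3.8700. B = V − Δ·S = 33.2817.
(3,2): S=116.9862. Δ = (V_up−V_dn)/(S_up−S_dn) = (0.0000−0.0000)/(150.9122−111.1369) = 0.0000. V = [p*·0.0000 + (1−p*)·0.0000]/1.14 = 0.0000. B = V − Δ·S = 0.0000.
(3,3): S=158.8550. Δ = (V_up−V_dn)/(S_up−S_dn) = (0.0000−0.0000)/(204.9229−150.9122) = 0.0000. V = [p*·0.0000 + (1−p*)·0.0000]/1.14 = 0.0000. B = V − Δ·S = 0.0000.
(2,0): S=66.7850. Δ = (V_up−V_dn)/(S_up−S_dn) = (3.8700−8.7719)/(86.1526−63.4457) = -0.2159. V = [p*·3.8700 + (1−p*)·8.7719]/1.14 = 5.2918. B = V − Δ·S = 19.7093.
(2,1): S=90.6870. Δ = (V_up−V_dn)/(S_up−S_dn) = (0.0000−3.8700)/(116.9862−86.1526) = -0.1255. V = [p*·0.0000 + (1−p*)·3.8700]/1.14 = 1.4977. B = V − Δ·S = 12.8799.
(2,2): S=123.1434. Δ = (V_up−V_dn)/(S_up−S_dn) = (0.0000−0.0000)/(158.8550−116.9862) = 0.0000. V = [p*·0.0000 + (1−p*)·0.0000]/1.14 = 0.0000. B = V − Δ·S = 0.0000.
(1,0): S=70.3000. Δ = (V_up−V_dn)/(S_up−S_dn) = (1.4977−5.2918)/(90.6870−66.7850) = -0.1587. V = [p*·1.4977 + (1−p*)·5.2918]/1.14 = 2.7820. B = V − Δ·S = 13.9411.
(1,1): S=95.4600. Δ = (V_up−V_dn)/(S_up−S_dn) = (0.0000−1.4977)/(123.1434−90.6870) = -0.0461. V = [p*·0.0000 + (1−p*)·1.4977]/1.14 = 0.5796. B = V − Δ·S = 4.9845.
(0,0): S=74.0000. Δ = (V_up−V_dn)/(S_up−S_dn) = (0.5796−2.7820)/(95.4600−70.3000) = -0.0875. V = [p*·0.5796 + (1−p*)·2.7820]/1.14 = 1.3608. B = V − Δ·S = 7.8385.
Each (Δ,B) replicates both successor values, so the strategy is self-financing and V0 is arbitrage-free.

(0,0): Delta=-0.0875 Bond=7.8385
(1,0): Delta=-0.1587 Bond=13.9411
(1,1): Delta=-0.0461 Bond=4.9845
(2,0): Delta=-0.2159 Bond=19.7093
(2,1): Delta=-0.1255 Bond=12.8799
(2,2): Delta=0.0000 Bond=0.0000
(3,0): Delta=0.0000 Bond=8.7719
(3,1): Delta=-0.3414 Bond=33.2817
(3,2): Delta=0.0000 Bond=0.0000
(3,3): Delta=0.0000 Bond=0.0000
V0=1.3608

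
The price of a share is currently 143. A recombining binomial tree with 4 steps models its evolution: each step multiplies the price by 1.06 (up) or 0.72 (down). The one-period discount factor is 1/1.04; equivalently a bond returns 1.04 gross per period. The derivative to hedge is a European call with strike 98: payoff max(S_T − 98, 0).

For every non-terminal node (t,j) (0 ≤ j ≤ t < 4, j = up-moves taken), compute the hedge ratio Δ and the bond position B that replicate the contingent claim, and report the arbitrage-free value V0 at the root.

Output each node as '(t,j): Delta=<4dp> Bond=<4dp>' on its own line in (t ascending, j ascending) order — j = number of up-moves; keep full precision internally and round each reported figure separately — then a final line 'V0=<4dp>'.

(0,0): Delta=0.9531 Bond=-76.8089
(1,0): Delta=0.5762 Bond=-41.0684
(1,1): Delta=0.9691 Bond=-82.3070
(2,0): Delta=0.0000 Bond=0.0000
(2,1): Delta=0.6006 Bond=-45.3805
(2,2): Delta=0.9848 Bond=-88.1130
(3,0): Delta=0.0000 Bond=0.0000
(3,1): Delta=0.0000 Bond=0.0000
(3,2): Delta=0.6261 Bond=-50.1455
(3,3): Delta=1.0000 Bond=-94.2308
V0=59.4881

The replicating-portfolio and risk-neutral prices coincide; use p* = (1.04−0.72)/(1.06−0.72) = 0.9412 for the latter.
At expiry t=4: V(4,0)=0.0000, V(4,1)=0.0000, V(4,2)=0.0000, V(4,3)=24.6270, V(4,4)=82.5342
(3,0): S=53.3745. Δ = (V_up−V_dn)/(S_up−S_dn) = (0.0000−0.0000)/(56.5769−38.4296) = 0.0000. V = [p*·0.0000 + (1−p*)·0.0000]/1.04 = 0.0000. B = V − Δ·S = 0.0000.
(3,1): S=78.5791. Δ = (V_up−V_dn)/(S_up−S_dn) = (0.0000−0.0000)/(83.2938−56.5769) = 0.0000. V = [p*·0.0000 + (1−p*)·0.0000]/1.04 = 0.0000. B = V − Δ·S = 0.0000.
(3,2): S=115.6859. Δ = (V_up−V_dn)/(S_up−S_dn) = (24.6270−0.0000)/(122.6270−83.2938) = 0.6261. V = [p*·24.6270 + (1−p*)·0.0000]/1.04 = 22.2869. B = V − Δ·S = -50.1455.
(3,3): S=170.3153. Δ = (V_up−V_dn)/(S_up−S_dn) = (82.5342−24.6270)/(180.5342−122.6270) = 1.0000. V = [p*·82.5342 + (1−p*)·24.6270]/1.04 = 76.0845. B = V − Δ·S = -94.2308.
(2,0): S=74.1312. Δ = (V_up−V_dn)/(S_up−S_dn) = (0.0000−0.0000)/(78.5791−53.3745) = 0.0000. V = [p*·0.0000 + (1−p*)·0.0000]/1.04 = 0.0000. B = V − Δ·S = 0.0000.
(2,1): S=109.1376. Δ = (V_up−V_dn)/(S_up−S_dn) = (22.2869−0.0000)/(115.6859−78.5791) = 0.6006. V = [p*·22.2869 + (1−p*)·0.0000]/1.04 = 20.1691. B = V − Δ·S = -45.3805.
(2,2): S=160.6748. Δ = (V_up−V_dn)/(S_up−S_dn) = (76.0845−22.2869)/(170.3153−115.6859) = 0.9848. V = [p*·76.0845 + (1−p*)·22.2869]/1.04 = 70.1153. B = V − Δ·S = -88.1130.
(1,0): S=102.9600. Δ = (V_up−V_dn)/(S_up−S_dn) = (20.1691−0.0000)/(109.1376−74.1312) = 0.5762. V = [p*·20.1691 + (1−p*)·0.0000]/1.04 = 18.2526. B = V − Δ·S = -41.0684.
(1,1): S=151.5800. Δ = (V_up−V_dn)/(S_up−S_dn) = (70.1153−20.1691)/(160.6748−109.1376) = 0.9691. V = [p*·70.1153 + (1−p*)·20.1691]/1.04 = 64.5936. B = V − Δ·S = -82.3070.
(0,0): S=143.0000. Δ = (V_up−V_dn)/(S_up−S_dn) = (64.5936−18.2526)/(151.5800−102.9600) = 0.9531. V = [p*·64.5936 + (1−p*)·18.2526]/1.04 = 59.4881. B = V − Δ·S = -76.8089.
Check: Δ(0,0)·S0 + B(0,0) = 59.4881 = V0.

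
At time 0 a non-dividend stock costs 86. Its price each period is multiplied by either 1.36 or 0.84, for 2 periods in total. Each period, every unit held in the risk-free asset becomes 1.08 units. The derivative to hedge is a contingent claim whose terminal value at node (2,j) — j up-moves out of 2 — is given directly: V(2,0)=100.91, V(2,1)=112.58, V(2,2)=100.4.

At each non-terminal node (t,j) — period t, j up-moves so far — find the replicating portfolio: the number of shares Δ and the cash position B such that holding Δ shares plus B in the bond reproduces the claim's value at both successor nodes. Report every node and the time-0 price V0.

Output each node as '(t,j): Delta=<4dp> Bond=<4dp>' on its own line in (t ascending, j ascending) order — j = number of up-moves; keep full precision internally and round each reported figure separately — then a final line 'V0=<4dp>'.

(0,0): Delta=0.0137 Bond=90.2146
(1,0): Delta=0.3107 Bond=75.9801
(1,1): Delta=-0.2003 Bond=122.4587
V0=91.3939

Under the risk-neutral measure, an up-move has probability p* = (R−d)/(u−d) = 0.4615 and values discount at R = 1.08.
Terminal payoffs: V(2,0)=100.9100, V(2,1)=112.5800, V(2,2)=100.4000
  t=1,j=0: stock 72.2400 → up 98.2464 (V=112.5800), down 60.6816 (V=100.9100). Price 98.4224; hedge Δ=0.3107, bond B=75.9801.
  t=1,j=1: stock 116.9600 → up 159.0656 (V=100.4000), down 98.2464 (V=112.5800). Price 99.0356; hedge Δ=-0.2003, bond B=122.4587.
  t=0,j=0: stock 86.0000 → up 116.9600 (V=99.0356), down 72.2400 (V=98.4224). Price 91.3939; hedge Δ=0.0137, bond B=90.2146.
Self-financing check: at every node Δ·S+B equals the discounted successor values.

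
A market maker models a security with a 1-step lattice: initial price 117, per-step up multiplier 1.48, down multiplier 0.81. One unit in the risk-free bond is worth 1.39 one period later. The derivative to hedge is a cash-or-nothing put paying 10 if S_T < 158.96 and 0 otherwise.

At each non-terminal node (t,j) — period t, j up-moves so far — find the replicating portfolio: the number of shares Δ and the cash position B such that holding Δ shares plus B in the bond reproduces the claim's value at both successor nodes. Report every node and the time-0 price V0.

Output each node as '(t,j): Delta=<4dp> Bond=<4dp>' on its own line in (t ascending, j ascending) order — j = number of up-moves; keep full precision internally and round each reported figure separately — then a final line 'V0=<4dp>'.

Under the risk-neutral measure, an up-move has probability p* = (R−d)/(u−d) = 0.8657 and values discount at R = 1.39.
Payoff layer (t=1): V(1,0)=10.0000, V(1,1)=0.0000
(0,0): S=117.0000. Δ = (V_up−V_dn)/(S_up−S_dn) = (0.0000−10.0000)/(173.1600−94.7700) = -0.1276. V = [p*·0.0000 + (1−p*)·10.0000]/1.39 = 0.9664. B = V − Δ·S = 15.8918.
Self-financing check: at every node Δ·S+B equals the discounted successor values.

(0,0): Delta=-0.1276 Bond=15.8918
V0=0.9664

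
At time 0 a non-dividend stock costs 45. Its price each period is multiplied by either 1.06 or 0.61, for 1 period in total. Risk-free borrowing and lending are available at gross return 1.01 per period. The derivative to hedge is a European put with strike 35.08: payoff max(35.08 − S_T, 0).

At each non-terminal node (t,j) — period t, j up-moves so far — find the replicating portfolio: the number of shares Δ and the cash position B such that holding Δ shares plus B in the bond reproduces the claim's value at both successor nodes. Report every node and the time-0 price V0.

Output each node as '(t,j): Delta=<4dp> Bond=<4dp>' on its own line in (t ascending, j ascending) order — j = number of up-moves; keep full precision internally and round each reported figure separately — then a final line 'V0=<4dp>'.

(0,0): Delta=-0.3768 Bond=17.7949
V0=0.8394

The replicating-portfolio and risk-neutral prices coincide; use p* = (1.01−0.61)/(1.06−0.61) = 0.8889 for the latter.
Terminal values V(1,·): V(1,0)=7.6300, V(1,1)=0.0000
(0,0): S=45.0000. Δ = (V_up−V_dn)/(S_up−S_dn) = (0.0000−7.6300)/(47.7000−27.4500) = -0.3768. V = [p*·0.0000 + (1−p*)·7.6300]/1.01 = 0.8394. B = V − Δ·S = 17.7949.
Self-financing check: at every node Δ·S+B equals the discounted successor values.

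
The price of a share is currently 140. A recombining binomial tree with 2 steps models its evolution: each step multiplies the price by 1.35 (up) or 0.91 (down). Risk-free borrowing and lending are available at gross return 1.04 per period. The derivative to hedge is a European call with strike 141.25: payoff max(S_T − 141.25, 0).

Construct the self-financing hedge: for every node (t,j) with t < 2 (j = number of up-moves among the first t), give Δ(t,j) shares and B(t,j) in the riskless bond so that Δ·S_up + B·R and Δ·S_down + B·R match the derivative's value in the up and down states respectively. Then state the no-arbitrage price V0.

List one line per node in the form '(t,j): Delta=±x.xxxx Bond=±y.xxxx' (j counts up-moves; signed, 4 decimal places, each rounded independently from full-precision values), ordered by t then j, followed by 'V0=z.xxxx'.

Since d<R<u, set p* = (R−d)/(u−d) = 0.2955; price each node as the discounted p*-expectation of its children.
At expiry t=2: V(2,0)=0.0000, V(2,1)=30.7400, V(2,2)=113.9000
  t=1,j=0: stock 127.4000 → up 171.9900 (V=30.7400), down 115.9340 (V=0.0000). Price 8.7330; hedge Δ=0.5484, bond B=-61.1307.
  t=1,j=1: stock 189.0000 → up 255.1500 (V=113.9000), down 171.9900 (V=30.7400). Price 53.1827; hedge Δ=1.0000, bond B=-135.8173.
  t=0,j=0: stock 140.0000 → up 189.0000 (V=53.1827), down 127.4000 (V=8.7330). Price 21.0248; hedge Δ=0.7216, bond B=-79.9973.
Check: Δ(0,0)·S0 + B(0,0) = 21.0248 = V0.

(0,0): Delta=0.7216 Bond=-79.9973
(1,0): Delta=0.5484 Bond=-61.1307
(1,1): Delta=1.0000 Bond=-135.8173
V0=21.0248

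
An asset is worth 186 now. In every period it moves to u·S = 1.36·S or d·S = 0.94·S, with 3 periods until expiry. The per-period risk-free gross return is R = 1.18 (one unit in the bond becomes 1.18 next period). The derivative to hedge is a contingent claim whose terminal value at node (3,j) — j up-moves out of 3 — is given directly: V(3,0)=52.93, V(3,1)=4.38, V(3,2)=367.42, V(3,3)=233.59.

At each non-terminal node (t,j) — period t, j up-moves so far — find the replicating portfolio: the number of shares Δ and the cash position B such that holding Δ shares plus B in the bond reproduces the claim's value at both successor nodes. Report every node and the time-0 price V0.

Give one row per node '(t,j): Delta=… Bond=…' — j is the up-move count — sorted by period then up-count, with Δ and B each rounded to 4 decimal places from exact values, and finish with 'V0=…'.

No-arbitrage ⇒ martingale measure with p* = (R−d)/(u−d) = 0.5714.
Terminal values V(3,·): V(3,0)=52.9300, V(3,1)=4.3800, V(3,2)=367.4200, V(3,3)=233.5900
Node (2,0) S=164.3496: V=(p*·4.3800+(1−p*)·52.9300)/1.18=21.3450; Δ=(4.3800−52.9300)/(223.5155−154.4886)=-0.7033; B=V−Δ·S=136.9403
Node (2,1) S=237.7824: V=(p*·367.4200+(1−p*)·4.3800)/1.18=179.5182; Δ=(367.4200−4.3800)/(323.3841−223.5155)=3.6352; B=V−Δ·S=-684.8628
Node (2,2) S=344.0256: V=(p*·233.5900+(1−p*)·367.4200)/1.18=246.5642; Δ=(233.5900−367.4200)/(467.8748−323.3841)=-0.9262; B=V−Δ·S=565.2070
Node (1,0) S=174.8400: V=(p*·179.5182+(1−p*)·21.3450)/1.18=94.6862; Δ=(179.5182−21.3450)/(237.7824−164.3496)=2.1540; B=V−Δ·S=-281.9165
Node (1,1) S=252.9600: V=(p*·246.5642+(1−p*)·179.5182)/1.18=184.6018; Δ=(246.5642−179.5182)/(344.0256−237.7824)=0.6311; B=V−Δ·S=24.9685
Node (0,0) S=186.0000: V=(p*·184.6018+(1−p*)·94.6862)/1.18=123.7852; Δ=(184.6018−94.6862)/(252.9600−174.8400)=1.1510; B=V−Δ·S=-90.2997
Check: Δ(0,0)·S0 + B(0,0) = 123.7852 = V0.

(0,0): Delta=1.1510 Bond=-90.2997
(1,0): Delta=2.1540 Bond=-281.9165
(1,1): Delta=0.6311 Bond=24.9685
(2,0): Delta=-0.7033 Bond=136.9403
(2,1): Delta=3.6352 Bond=-684.8628
(2,2): Delta=-0.9262 Bond=565.2070
V0=123.7852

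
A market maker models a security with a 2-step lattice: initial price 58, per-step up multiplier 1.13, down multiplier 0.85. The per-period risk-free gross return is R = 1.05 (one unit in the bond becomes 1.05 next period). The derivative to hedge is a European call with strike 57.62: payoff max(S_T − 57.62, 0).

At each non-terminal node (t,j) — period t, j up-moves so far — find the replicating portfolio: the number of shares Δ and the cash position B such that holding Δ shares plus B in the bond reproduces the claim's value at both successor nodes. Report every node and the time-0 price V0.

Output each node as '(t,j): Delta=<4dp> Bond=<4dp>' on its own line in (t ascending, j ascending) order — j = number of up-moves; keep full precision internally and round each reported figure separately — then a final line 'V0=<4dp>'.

(0,0): Delta=0.6887 Bond=-32.3341
(1,0): Delta=0.0000 Bond=0.0000
(1,1): Delta=0.8959 Bond=-47.5312
V0=7.6080

Under the risk-neutral measure, an up-move has probability p* = (R−d)/(u−d) = 0.7143 and values discount at R = 1.05.
Terminal values V(2,·): V(2,0)=0.0000, V(2,1)=0.0000, V(2,2)=16.4402
  t=1,j=0: stock 49.3000 → up 55.7090 (V=0.0000), down 41.9050 (V=0.0000). Price 0.0000; hedge Δ=0.0000, bond B=0.0000.
  t=1,j=1: stock 65.5400 → up 74.0602 (V=16.4402), down 55.7090 (V=0.0000). Price 11.1838; hedge Δ=0.8959, bond B=-47.5312.
  t=0,j=0: stock 58.0000 → up 65.5400 (V=11.1838), down 49.3000 (V=0.0000). Price 7.6080; hedge Δ=0.6887, bond B=-32.3341.
Each (Δ,B) replicates both successor values, so the strategy is self-financing and V0 is arbitrage-free.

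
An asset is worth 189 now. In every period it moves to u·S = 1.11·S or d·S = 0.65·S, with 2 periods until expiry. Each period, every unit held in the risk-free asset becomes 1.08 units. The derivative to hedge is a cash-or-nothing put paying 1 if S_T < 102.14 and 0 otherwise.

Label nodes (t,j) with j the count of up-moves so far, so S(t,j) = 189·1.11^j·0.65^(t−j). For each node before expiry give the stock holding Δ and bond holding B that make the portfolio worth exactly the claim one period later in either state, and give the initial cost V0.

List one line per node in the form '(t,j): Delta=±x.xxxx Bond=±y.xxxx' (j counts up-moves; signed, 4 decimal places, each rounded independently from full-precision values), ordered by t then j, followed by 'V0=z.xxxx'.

No-arbitrage ⇒ martingale measure with p* = (R−d)/(u−d) = 0.9348.
At expiry t=2: V(2,0)=1.0000, V(2,1)=0.0000, V(2,2)=0.0000
  t=1,j=0: stock 122.8500 → up 136.3635 (V=0.0000), down 79.8525 (V=1.0000). Price 0.0604; hedge Δ=-0.0177, bond B=2.2343.
  t=1,j=1: stock 209.7900 → up 232.8669 (V=0.0000), down 136.3635 (V=0.0000). Price 0.0000; hedge Δ=0.0000, bond B=0.0000.
  t=0,j=0: stock 189.0000 → up 209.7900 (V=0.0000), down 122.8500 (V=0.0604). Price 0.0036; hedge Δ=-0.0007, bond B=0.1349.
Self-financing check: at every node Δ·S+B equals the discounted successor values.

(0,0): Delta=-0.0007 Bond=0.1349
(1,0): Delta=-0.0177 Bond=2.2343
(1,1): Delta=0.0000 Bond=0.0000
V0=0.0036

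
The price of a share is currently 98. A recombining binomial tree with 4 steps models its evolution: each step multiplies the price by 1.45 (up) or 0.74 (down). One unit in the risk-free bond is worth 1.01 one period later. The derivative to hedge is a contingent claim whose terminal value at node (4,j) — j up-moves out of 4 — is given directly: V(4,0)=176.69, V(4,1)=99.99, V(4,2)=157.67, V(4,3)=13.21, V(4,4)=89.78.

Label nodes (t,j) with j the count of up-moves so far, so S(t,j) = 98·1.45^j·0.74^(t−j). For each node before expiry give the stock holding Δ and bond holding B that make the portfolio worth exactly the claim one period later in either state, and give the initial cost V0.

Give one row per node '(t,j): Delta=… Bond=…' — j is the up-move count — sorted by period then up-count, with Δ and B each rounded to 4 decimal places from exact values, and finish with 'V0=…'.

(0,0): Delta=-0.3852 Bond=151.6027
(1,0): Delta=-0.4410 Bond=157.1655
(1,1): Delta=-0.3388 Bond=146.5242
(2,0): Delta=-0.6652 Bond=170.7693
(2,1): Delta=-0.2545 Bond=139.1291
(2,2): Delta=-0.4088 Bond=162.4284
(3,0): Delta=-2.7203 Bond=254.0899
(3,1): Delta=1.0440 Bond=39.4780
(3,2): Delta=-1.3344 Bond=305.1821
(3,3): Delta=0.3610 Bond=-65.9360
V0=113.8571

Since d<R<u, set p* = (R−d)/(u−d) = 0.3803; price each node as the discounted p*-expectation of its children.
Terminal payoffs: V(4,0)=176.6900, V(4,1)=99.9900, V(4,2)=157.6700, V(4,3)=13.2100, V(4,4)=89.7800
  t=3,j=0: stock 39.7120 → up 57.5823 (V=99.9900), down 29.3868 (V=176.6900). Price 146.0618; hedge Δ=-2.7203, bond B=254.0899.
  t=3,j=1: stock 77.8140 → up 112.8302 (V=157.6700), down 57.5823 (V=99.9900). Price 120.7175; hedge Δ=1.0440, bond B=39.4780.
  t=3,j=2: stock 152.4733 → up 221.0863 (V=13.2100), down 112.8302 (V=157.6700). Price 101.7173; hedge Δ=-1.3344, bond B=305.1821.
  t=3,j=3: stock 298.7652 → up 433.2096 (V=89.7800), down 221.0863 (V=13.2100). Price 41.9091; hedge Δ=0.3610, bond B=-65.9360.
  t=2,j=0: stock 53.6648 → up 77.8140 (V=120.7175), down 39.7120 (V=146.0618). Price 135.0731; hedge Δ=-0.6652, bond B=170.7693.
  t=2,j=1: stock 105.1540 → up 152.4733 (V=101.7173), down 77.8140 (V=120.7175). Price 112.3684; hedge Δ=-0.2545, bond B=139.1291.
  t=2,j=2: stock 206.0450 → up 298.7653 (V=41.9091), down 152.4733 (V=101.7173). Price 78.1914; hedge Δ=-0.4088, bond B=162.4284.
  t=1,j=0: stock 72.5200 → up 105.1540 (V=112.3684), down 53.6648 (V=135.0731). Price 125.1870; hedge Δ=-0.4410, bond B=157.1655.
  t=1,j=1: stock 142.1000 → up 206.0450 (V=78.1914), down 105.1540 (V=112.3684). Price 98.3876; hedge Δ=-0.3388, bond B=146.5242.
  t=0,j=0: stock 98.0000 → up 142.1000 (V=98.3876), down 72.5200 (V=125.1870). Price 113.8571; hedge Δ=-0.3852, bond B=151.6027.
Self-financing check: at every node Δ·S+B equals the discounted successor values.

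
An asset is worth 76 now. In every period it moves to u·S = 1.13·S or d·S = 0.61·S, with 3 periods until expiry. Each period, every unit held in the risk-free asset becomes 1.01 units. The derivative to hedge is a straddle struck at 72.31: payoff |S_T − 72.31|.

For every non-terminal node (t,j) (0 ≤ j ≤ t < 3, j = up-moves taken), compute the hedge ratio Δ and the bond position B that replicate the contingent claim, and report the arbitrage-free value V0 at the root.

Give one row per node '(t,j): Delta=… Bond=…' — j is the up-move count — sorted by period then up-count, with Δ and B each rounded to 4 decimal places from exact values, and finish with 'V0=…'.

No-arbitrage ⇒ martingale measure with p* = (R−d)/(u−d) = 0.7692.
Terminal payoffs: V(3,0)=55.0594, V(3,1)=40.3541, V(3,2)=13.1129, V(3,3)=37.3502
(2,0): S=28.2796. Δ = (V_up−V_dn)/(S_up−S_dn) = (40.3541−55.0594)/(31.9559−17.2506) = -1.0000. V = [p*·40.3541 + (1−p*)·55.0594]/1.01 = 43.3145. B = V − Δ·S = 71.5941.
(2,1): S=52.3868. Δ = (V_up−V_dn)/(S_up−S_dn) = (13.1129−40.3541)/(59.1971−31.9559) = -1.0000. V = [p*·13.1129 + (1−p*)·40.3541]/1.01 = 19.2073. B = V − Δ·S = 71.5941.
(2,2): S=97.0444. Δ = (V_up−V_dn)/(S_up−S_dn) = (37.3502−13.1129)/(109.6602−59.1971) = 0.4803. V = [p*·37.3502 + (1−p*)·13.1129]/1.01 = 31.4425. B = V − Δ·S = -15.1676.
(1,0): S=46.3600. Δ = (V_up−V_dn)/(S_up−S_dn) = (19.2073−43.3145)/(52.3868−28.2796) = -1.0000. V = [p*·19.2073 + (1−p*)·43.3145]/1.01 = 24.5252. B = V − Δ·S = 70.8852.
(1,1): S=85.8800. Δ = (V_up−V_dn)/(S_up−S_dn) = (31.4425−19.2073)/(97.0444−52.3868) = 0.2740. V = [p*·31.4425 + (1−p*)·19.2073]/1.01 = 28.3357. B = V − Δ·S = 4.8063.
(0,0): S=76.0000. Δ = (V_up−V_dn)/(S_up−S_dn) = (28.3357−24.5252)/(85.8800−46.3600) = 0.0964. V = [p*·28.3357 + (1−p*)·24.5252]/1.01 = 27.1845. B = V − Δ·S = 19.8567.
Self-financing check: at every node Δ·S+B equals the discounted successor values.

(0,0): Delta=0.0964 Bond=19.8567
(1,0): Delta=-1.0000 Bond=70.8852
(1,1): Delta=0.2740 Bond=4.8063
(2,0): Delta=-1.0000 Bond=71.5941
(2,1): Delta=-1.0000 Bond=71.5941
(2,2): Delta=0.4803 Bond=-15.1676
V0=27.1845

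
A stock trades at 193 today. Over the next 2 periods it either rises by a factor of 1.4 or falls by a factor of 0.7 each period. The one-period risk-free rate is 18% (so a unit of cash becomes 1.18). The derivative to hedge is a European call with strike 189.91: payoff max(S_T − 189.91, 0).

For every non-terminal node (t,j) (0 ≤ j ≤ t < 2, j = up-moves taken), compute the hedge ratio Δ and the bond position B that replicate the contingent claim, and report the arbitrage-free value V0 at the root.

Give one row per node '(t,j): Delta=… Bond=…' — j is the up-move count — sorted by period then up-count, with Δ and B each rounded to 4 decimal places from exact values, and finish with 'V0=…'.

The replicating-portfolio and risk-neutral prices coincide; use p* = (1.18−0.7)/(1.4−0.7) = 0.6857 for the latter.
Terminal values V(2,·): V(2,0)=0.0000, V(2,1)=0.0000, V(2,2)=188.3700
(1,0): S=135.1000. Δ = (V_up−V_dn)/(S_up−S_dn) = (0.0000−0.0000)/(189.1400−94.5700) = 0.0000. V = [p*·0.0000 + (1−p*)·0.0000]/1.18 = 0.0000. B = V − Δ·S = 0.0000.
(1,1): S=270.2000. Δ = (V_up−V_dn)/(S_up−S_dn) = (188.3700−0.0000)/(378.2800−189.1400) = 0.9959. V = [p*·188.3700 + (1−p*)·0.0000]/1.18 = 109.4644. B = V − Δ·S = -159.6356.
(0,0): S=193.0000. Δ = (V_up−V_dn)/(S_up−S_dn) = (109.4644−0.0000)/(270.2000−135.1000) = 0.8102. V = [p*·109.4644 + (1−p*)·0.0000]/1.18 = 63.6113. B = V − Δ·S = -92.7664.
Each (Δ,B) replicates both successor values, so the strategy is self-financing and V0 is arbitrage-free.

(0,0): Delta=0.8102 Bond=-92.7664
(1,0): Delta=0.0000 Bond=0.0000
(1,1): Delta=0.9959 Bond=-159.6356
V0=63.6113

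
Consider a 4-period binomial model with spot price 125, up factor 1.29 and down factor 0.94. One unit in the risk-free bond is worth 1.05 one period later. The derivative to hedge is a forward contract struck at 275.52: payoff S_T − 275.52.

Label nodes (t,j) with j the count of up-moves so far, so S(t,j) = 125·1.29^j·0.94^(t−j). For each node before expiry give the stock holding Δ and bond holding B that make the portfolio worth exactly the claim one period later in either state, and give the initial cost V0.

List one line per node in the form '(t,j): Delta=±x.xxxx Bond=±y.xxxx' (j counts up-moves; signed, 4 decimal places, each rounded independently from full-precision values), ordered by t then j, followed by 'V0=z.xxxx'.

(0,0): Delta=1.0000 Bond=-226.6710
(1,0): Delta=1.0000 Bond=-238.0045
(1,1): Delta=1.0000 Bond=-238.0045
(2,0): Delta=1.0000 Bond=-249.9048
(2,1): Delta=1.0000 Bond=-249.9048
(2,2): Delta=1.0000 Bond=-249.9048
(3,0): Delta=1.0000 Bond=-262.4000
(3,1): Delta=1.0000 Bond=-262.4000
(3,2): Delta=1.0000 Bond=-262.4000
(3,3): Delta=1.0000 Bond=-262.4000
V0=-101.6710

The replicating-portfolio and risk-neutral prices coincide; use p* = (1.05−0.94)/(1.29−0.94) = 0.3143 for the latter.
Terminal values V(4,·): V(4,0)=-177.9264, V(4,1)=-141.5883, V(4,2)=-91.7202, V(4,3)=-23.2840, V(4,4)=70.6336
  t=3,j=0: stock 103.8230 → up 133.9317 (V=-141.5883), down 97.5936 (V=-177.9264). Price -158.5770; hedge Δ=1.0000, bond B=-262.4000.
  t=3,j=1: stock 142.4805 → up 183.7998 (V=-91.7202), down 133.9317 (V=-141.5883). Price -119.9195; hedge Δ=1.0000, bond B=-262.4000.
  t=3,j=2: stock 195.5318 → up 252.2360 (V=-23.2840), down 183.7998 (V=-91.7202). Price -66.8682; hedge Δ=1.0000, bond B=-262.4000.
  t=3,j=3: stock 268.3361 → up 346.1536 (V=70.6336), down 252.2360 (V=-23.2840). Price 5.9361; hedge Δ=1.0000, bond B=-262.4000.
  t=2,j=0: stock 110.4500 → up 142.4805 (V=-119.9195), down 103.8230 (V=-158.5770). Price -139.4548; hedge Δ=1.0000, bond B=-249.9048.
  t=2,j=1: stock 151.5750 → up 195.5317 (V=-66.8682), down 142.4805 (V=-119.9195). Price -98.3298; hedge Δ=1.0000, bond B=-249.9048.
  t=2,j=2: stock 208.0125 → up 268.3361 (V=5.9361), down 195.5318 (V=-66.8682). Price -41.8923; hedge Δ=1.0000, bond B=-249.9048.
  t=1,j=0: stock 117.5000 → up 151.5750 (V=-98.3298), down 110.4500 (V=-139.4548). Price -120.5045; hedge Δ=1.0000, bond B=-238.0045.
  t=1,j=1: stock 161.2500 → up 208.0125 (V=-41.8923), down 151.5750 (V=-98.3298). Price -76.7545; hedge Δ=1.0000, bond B=-238.0045.
  t=0,j=0: stock 125.0000 → up 161.2500 (V=-76.7545), down 117.5000 (V=-120.5045). Price -101.6710; hedge Δ=1.0000, bond B=-226.6710.
Check: Δ(0,0)·S0 + B(0,0) = -101.6710 = V0.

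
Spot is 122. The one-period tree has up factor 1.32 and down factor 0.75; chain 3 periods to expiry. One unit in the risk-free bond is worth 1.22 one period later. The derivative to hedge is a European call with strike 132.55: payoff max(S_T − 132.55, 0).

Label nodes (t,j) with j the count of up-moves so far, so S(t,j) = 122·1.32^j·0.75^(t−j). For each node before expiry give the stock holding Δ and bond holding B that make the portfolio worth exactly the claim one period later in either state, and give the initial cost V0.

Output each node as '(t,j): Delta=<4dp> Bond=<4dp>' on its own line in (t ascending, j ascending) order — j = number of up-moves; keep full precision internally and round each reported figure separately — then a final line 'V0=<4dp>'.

Under the risk-neutral measure, an up-move has probability p* = (R−d)/(u−d) = 0.8246 and values discount at R = 1.22.
Payoff layer (t=3): V(3,0)=0.0000, V(3,1)=0.0000, V(3,2)=26.8796, V(3,3)=148.0461
Node (2,0) S=68.6250: V=(p*·0.0000+(1−p*)·0.0000)/1.22=0.0000; Δ=(0.0000−0.0000)/(90.5850−51.4688)=0.0000; B=V−Δ·S=0.0000
Node (2,1) S=120.7800: V=(p*·26.8796+(1−p*)·0.0000)/1.22=18.1671; Δ=(26.8796−0.0000)/(159.4296−90.5850)=0.3904; B=V−Δ·S=-28.9901
Node (2,2) S=212.5728: V=(p*·148.0461+(1−p*)·26.8796)/1.22=103.9253; Δ=(148.0461−26.8796)/(280.5961−159.4296)=1.0000; B=V−Δ·S=-108.6475
Node (1,0) S=91.5000: V=(p*·18.1671+(1−p*)·0.0000)/1.22=12.2786; Δ=(18.1671−0.0000)/(120.7800−68.6250)=0.3483; B=V−Δ·S=-19.5935
Node (1,1) S=161.0400: V=(p*·103.9253+(1−p*)·18.1671)/1.22=72.8524; Δ=(103.9253−18.1671)/(212.5728−120.7800)=0.9343; B=V−Δ·S=-77.6004
Node (0,0) S=122.0000: V=(p*·72.8524+(1−p*)·12.2786)/1.22=51.0045; Δ=(72.8524−12.2786)/(161.0400−91.5000)=0.8711; B=V−Δ·S=-55.2654
Check: Δ(0,0)·S0 + B(0,0) = 51.0045 = V0.

(0,0): Delta=0.8711 Bond=-55.2654
(1,0): Delta=0.3483 Bond=-19.5935
(1,1): Delta=0.9343 Bond=-77.6004
(2,0): Delta=0.0000 Bond=0.0000
(2,1): Delta=0.3904 Bond=-28.9901
(2,2): Delta=1.0000 Bond=-108.6475
V0=51.0045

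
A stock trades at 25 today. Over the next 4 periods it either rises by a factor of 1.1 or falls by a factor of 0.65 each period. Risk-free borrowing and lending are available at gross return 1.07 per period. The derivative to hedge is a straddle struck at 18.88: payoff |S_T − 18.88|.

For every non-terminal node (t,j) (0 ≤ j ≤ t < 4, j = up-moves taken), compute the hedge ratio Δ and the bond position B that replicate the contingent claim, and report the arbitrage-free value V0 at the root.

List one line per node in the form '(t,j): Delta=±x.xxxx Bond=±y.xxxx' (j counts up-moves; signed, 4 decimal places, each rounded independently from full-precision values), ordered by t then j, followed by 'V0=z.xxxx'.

(0,0): Delta=0.8362 Bond=-10.0731
(1,0): Delta=-0.4280 Bond=9.7651
(1,1): Delta=0.8896 Bond=-12.2456
(2,0): Delta=-1.0000 Bond=16.4905
(2,1): Delta=-0.4038 Bond=10.0171
(2,2): Delta=0.9442 Bond=-14.7542
(3,0): Delta=-1.0000 Bond=17.6449
(3,1): Delta=-1.0000 Bond=17.6449
(3,2): Delta=-0.3787 Bond=10.2235
(3,3): Delta=1.0000 Bond=-17.6449
V0=10.8323

No-arbitrage ⇒ martingale measure with p* = (R−d)/(u−d) = 0.9333.
At expiry t=4: V(4,0)=14.4173, V(4,1)=11.3278, V(4,2)=6.0994, V(4,3)=2.7488, V(4,4)=17.7225
(3,0): S=6.8656. Δ = (V_up−V_dn)/(S_up−S_dn) = (11.3278−14.4173)/(7.5522−4.4627) = -1.0000. V = [p*·11.3278 + (1−p*)·14.4173]/1.07 = 10.7792. B = V − Δ·S = 17.6449.
(3,1): S=11.6188. Δ = (V_up−V_dn)/(S_up−S_dn) = (6.0994−11.3278)/(12.7806−7.5522) = -1.0000. V = [p*·6.0994 + (1−p*)·11.3278]/1.07 = 6.0261. B = V − Δ·S = 17.6449.
(3,2): S=19.6625. Δ = (V_up−V_dn)/(S_up−S_dn) = (2.7488−6.0994)/(21.6288−12.7806) = -0.3787. V = [p*·2.7488 + (1−p*)·6.0994]/1.07 = 2.7777. B = V − Δ·S = 10.2235.
(3,3): S=33.2750. Δ = (V_up−V_dn)/(S_up−S_dn) = (17.7225−2.7488)/(36.6025−21.6288) = 1.0000. V = [p*·17.7225 + (1−p*)·2.7488]/1.07 = 15.6301. B = V − Δ·S = -17.6449.
(2,0): S=10.5625. Δ = (V_up−V_dn)/(S_up−S_dn) = (6.0261−10.7792)/(11.6188−6.8656) = -1.0000. V = [p*·6.0261 + (1−p*)·10.7792]/1.07 = 5.9280. B = V − Δ·S = 16.4905.
(2,1): S=17.8750. Δ = (V_up−V_dn)/(S_up−S_dn) = (2.7777−6.0261)/(19.6625−11.6188) = -0.4038. V = [p*·2.7777 + (1−p*)·6.0261]/1.07 = 2.7984. B = V − Δ·S = 10.0171.
(2,2): S=30.2500. Δ = (V_up−V_dn)/(S_up−S_dn) = (15.6301−2.7777)/(33.2750−19.6625) = 0.9442. V = [p*·15.6301 + (1−p*)·2.7777]/1.07 = 13.8068. B = V − Δ·S = -14.7542.
(1,0): S=16.2500. Δ = (V_up−V_dn)/(S_up−S_dn) = (2.7984−5.9280)/(17.8750−10.5625) = -0.4280. V = [p*·2.7984 + (1−p*)·5.9280]/1.07 = 2.8103. B = V − Δ·S = 9.7651.
(1,1): S=27.5000. Δ = (V_up−V_dn)/(S_up−S_dn) = (13.8068−2.7984)/(30.2500−17.8750) = 0.8896. V = [p*·13.8068 + (1−p*)·2.7984]/1.07 = 12.2177. B = V − Δ·S = -12.2456.
(0,0): S=25.0000. Δ = (V_up−V_dn)/(S_up−S_dn) = (12.2177−2.8103)/(27.5000−16.2500) = 0.8362. V = [p*·12.2177 + (1−p*)·2.8103]/1.07 = 10.8323. B = V − Δ·S = -10.0731.
Root portfolio cost Δ·25+B reproduces V0=10.8323.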